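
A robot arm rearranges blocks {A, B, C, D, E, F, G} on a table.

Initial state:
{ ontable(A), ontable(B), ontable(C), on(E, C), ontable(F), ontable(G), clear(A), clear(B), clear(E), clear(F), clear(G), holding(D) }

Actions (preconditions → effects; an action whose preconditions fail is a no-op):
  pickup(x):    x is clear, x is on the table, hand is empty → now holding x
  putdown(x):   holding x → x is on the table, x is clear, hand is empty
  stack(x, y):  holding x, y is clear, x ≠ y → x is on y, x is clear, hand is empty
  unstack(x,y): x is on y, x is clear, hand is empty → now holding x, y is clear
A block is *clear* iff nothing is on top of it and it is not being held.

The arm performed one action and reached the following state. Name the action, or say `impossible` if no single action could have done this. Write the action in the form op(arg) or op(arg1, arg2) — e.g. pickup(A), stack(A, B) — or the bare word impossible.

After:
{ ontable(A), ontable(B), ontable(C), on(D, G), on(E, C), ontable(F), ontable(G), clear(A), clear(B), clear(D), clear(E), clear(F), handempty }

stack(D, G)

target: towers=[A; B; C/E; F; G/D] holding=-
        putdown(D) → towers=[A; B; C/E; D; F; G] holding=-
       stack(D, B) → towers=[A; B/D; C/E; F; G] holding=-
       stack(D, F) → towers=[A; B; C/E; F/D; G] holding=-
       stack(D, G) → towers=[A; B; C/E; F; G/D] holding=-  ← match
       stack(D, A) → towers=[A/D; B; C/E; F; G] holding=-
       stack(D, E) → towers=[A; B; C/E/D; F; G] holding=-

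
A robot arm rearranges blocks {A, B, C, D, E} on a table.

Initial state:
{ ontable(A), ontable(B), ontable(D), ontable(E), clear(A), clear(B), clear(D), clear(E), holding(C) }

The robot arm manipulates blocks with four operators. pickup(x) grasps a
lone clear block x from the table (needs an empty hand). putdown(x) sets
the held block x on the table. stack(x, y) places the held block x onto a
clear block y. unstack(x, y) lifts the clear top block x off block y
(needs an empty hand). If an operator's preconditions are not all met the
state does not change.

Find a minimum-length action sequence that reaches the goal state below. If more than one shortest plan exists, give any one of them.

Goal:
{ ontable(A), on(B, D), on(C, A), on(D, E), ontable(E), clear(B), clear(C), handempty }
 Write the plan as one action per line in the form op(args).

step 1 (stack(C, A)): towers=[A/C; B; D; E] holding=-
step 2 (pickup(D)): towers=[A/C; B; E] holding=D
step 3 (stack(D, E)): towers=[A/C; B; E/D] holding=-
step 4 (pickup(B)): towers=[A/C; E/D] holding=B
step 5 (stack(B, D)): towers=[A/C; E/D/B] holding=-
goal check: towers=[A/C; E/D/B] holding=- — reached (length 5, optimal by BFS)

stack(C, A)
pickup(D)
stack(D, E)
pickup(B)
stack(B, D)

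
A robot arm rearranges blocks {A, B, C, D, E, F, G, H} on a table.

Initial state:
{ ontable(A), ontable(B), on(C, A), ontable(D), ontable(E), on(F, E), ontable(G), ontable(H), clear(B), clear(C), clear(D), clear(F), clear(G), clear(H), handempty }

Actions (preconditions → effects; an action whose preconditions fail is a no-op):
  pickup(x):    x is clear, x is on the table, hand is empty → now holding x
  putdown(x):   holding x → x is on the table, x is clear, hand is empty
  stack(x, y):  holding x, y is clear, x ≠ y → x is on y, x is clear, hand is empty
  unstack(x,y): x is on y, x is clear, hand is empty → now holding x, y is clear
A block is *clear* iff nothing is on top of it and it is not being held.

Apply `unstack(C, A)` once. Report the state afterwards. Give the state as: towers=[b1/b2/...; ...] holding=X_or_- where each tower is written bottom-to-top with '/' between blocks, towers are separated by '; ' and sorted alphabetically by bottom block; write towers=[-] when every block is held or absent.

before: towers=[A/C; B; D; E/F; G; H] holding=-
pre[unstack(C, A)]: on(C,A) ok, clear(C) ok, handempty ok
all met → apply unstack(C, A)
after:  towers=[A; B; D; E/F; G; H] holding=C

towers=[A; B; D; E/F; G; H] holding=C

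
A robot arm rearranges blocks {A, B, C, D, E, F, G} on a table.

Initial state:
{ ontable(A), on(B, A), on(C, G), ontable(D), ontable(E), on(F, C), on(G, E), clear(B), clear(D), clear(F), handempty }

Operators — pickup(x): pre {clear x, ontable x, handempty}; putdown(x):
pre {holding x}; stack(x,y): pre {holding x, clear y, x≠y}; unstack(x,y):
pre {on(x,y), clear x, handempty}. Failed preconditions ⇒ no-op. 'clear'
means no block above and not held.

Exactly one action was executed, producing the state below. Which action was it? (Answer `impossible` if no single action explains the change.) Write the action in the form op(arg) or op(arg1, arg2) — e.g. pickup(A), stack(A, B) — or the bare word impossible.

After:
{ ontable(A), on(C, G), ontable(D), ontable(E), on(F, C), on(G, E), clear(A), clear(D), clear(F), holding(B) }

target: towers=[A; D; E/G/C/F] holding=B
     unstack(B, A) → towers=[A; D; E/G/C/F] holding=B  ← match
     unstack(F, C) → towers=[A/B; D; E/G/C] holding=F
         pickup(D) → towers=[A/B; E/G/C/F] holding=D

unstack(B, A)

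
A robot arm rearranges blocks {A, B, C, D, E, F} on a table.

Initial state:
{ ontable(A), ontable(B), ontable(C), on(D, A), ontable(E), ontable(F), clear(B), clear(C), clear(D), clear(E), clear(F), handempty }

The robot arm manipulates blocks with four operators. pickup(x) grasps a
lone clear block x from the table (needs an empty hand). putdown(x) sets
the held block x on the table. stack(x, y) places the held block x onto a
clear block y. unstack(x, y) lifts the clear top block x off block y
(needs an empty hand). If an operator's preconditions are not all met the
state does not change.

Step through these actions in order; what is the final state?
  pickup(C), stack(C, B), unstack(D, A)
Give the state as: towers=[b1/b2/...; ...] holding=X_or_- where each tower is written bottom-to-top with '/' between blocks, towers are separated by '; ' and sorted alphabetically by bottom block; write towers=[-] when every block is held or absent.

towers=[A; B/C; E; F] holding=D

step 1 (pickup(C)): towers=[A/D; B; E; F] holding=C
step 2 (stack(C, B)): towers=[A/D; B/C; E; F] holding=-
step 3 (unstack(D, A)): towers=[A; B/C; E; F] holding=D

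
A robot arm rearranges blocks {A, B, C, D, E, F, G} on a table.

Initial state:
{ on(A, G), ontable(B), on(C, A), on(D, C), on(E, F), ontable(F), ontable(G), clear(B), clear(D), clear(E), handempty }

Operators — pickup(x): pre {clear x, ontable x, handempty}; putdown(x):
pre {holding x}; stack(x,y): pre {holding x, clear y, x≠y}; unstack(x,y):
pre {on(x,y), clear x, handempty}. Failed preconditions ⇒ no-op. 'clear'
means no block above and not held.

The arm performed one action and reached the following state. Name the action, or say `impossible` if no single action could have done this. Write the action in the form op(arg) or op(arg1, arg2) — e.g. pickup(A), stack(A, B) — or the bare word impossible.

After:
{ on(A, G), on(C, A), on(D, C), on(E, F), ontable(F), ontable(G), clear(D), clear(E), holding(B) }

target: towers=[F/E; G/A/C/D] holding=B
         pickup(B) → towers=[F/E; G/A/C/D] holding=B  ← match
     unstack(D, C) → towers=[B; F/E; G/A/C] holding=D
     unstack(E, F) → towers=[B; F; G/A/C/D] holding=E

pickup(B)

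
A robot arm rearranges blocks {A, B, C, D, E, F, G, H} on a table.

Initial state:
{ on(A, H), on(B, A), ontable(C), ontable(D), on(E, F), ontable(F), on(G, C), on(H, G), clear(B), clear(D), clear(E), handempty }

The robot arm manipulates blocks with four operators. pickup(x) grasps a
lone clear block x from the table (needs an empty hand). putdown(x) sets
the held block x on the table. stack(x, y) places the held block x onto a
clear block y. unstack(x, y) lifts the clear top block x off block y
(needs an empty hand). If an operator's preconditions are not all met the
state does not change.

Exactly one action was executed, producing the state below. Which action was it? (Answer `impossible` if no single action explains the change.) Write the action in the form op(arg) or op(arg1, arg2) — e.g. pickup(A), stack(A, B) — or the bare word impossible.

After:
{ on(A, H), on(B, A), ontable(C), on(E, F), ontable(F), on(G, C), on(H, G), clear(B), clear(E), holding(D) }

pickup(D)

target: towers=[C/G/H/A/B; F/E] holding=D
     unstack(E, F) → towers=[C/G/H/A/B; D; F] holding=E
     unstack(B, A) → towers=[C/G/H/A; D; F/E] holding=B
         pickup(D) → towers=[C/G/H/A/B; F/E] holding=D  ← match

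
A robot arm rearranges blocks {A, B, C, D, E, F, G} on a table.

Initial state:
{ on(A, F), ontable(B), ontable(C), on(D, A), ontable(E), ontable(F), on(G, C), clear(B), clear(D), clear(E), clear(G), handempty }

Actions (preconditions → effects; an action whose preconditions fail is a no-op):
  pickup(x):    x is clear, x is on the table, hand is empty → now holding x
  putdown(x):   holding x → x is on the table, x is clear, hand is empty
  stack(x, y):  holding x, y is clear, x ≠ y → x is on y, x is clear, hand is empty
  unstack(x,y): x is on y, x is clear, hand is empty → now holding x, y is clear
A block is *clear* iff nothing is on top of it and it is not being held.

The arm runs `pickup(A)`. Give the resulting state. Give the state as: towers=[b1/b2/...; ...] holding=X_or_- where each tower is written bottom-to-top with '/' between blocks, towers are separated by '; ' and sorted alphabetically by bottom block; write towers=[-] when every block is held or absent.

before: towers=[B; C/G; E; F/A/D] holding=-
pre[pickup(A)]: clear(A) no, ontable(A) no, handempty yes
clear(A), ontable(A) unmet → pickup(A) is a no-op
after:  towers=[B; C/G; E; F/A/D] holding=-

towers=[B; C/G; E; F/A/D] holding=-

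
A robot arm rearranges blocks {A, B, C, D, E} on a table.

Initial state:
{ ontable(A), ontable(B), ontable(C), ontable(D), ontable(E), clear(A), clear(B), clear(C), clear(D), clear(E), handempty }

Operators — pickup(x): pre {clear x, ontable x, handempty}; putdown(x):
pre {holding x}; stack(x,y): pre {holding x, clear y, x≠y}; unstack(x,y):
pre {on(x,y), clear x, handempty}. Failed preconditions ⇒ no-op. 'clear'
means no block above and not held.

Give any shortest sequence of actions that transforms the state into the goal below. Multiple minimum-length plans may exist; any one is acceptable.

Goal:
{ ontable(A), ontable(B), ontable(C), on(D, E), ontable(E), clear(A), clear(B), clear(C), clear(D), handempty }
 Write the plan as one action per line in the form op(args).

pickup(D)
stack(D, E)

step 1 (pickup(D)): towers=[A; B; C; E] holding=D
step 2 (stack(D, E)): towers=[A; B; C; E/D] holding=-
goal check: towers=[A; B; C; E/D] holding=- — reached (length 2, optimal by BFS)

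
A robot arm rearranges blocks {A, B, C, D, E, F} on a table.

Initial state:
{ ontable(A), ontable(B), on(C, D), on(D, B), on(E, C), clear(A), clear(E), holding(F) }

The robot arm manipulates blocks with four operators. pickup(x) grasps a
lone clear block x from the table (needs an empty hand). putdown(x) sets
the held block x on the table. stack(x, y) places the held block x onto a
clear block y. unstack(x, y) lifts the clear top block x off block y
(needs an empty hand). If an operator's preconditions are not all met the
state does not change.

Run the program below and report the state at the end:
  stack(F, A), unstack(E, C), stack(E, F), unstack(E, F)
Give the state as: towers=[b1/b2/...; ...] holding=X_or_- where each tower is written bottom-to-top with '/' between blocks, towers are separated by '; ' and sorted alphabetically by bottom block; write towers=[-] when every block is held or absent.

towers=[A/F; B/D/C] holding=E

step 1 (stack(F, A)): towers=[A/F; B/D/C/E] holding=-
step 2 (unstack(E, C)): towers=[A/F; B/D/C] holding=E
step 3 (stack(E, F)): towers=[A/F/E; B/D/C] holding=-
step 4 (unstack(E, F)): towers=[A/F; B/D/C] holding=E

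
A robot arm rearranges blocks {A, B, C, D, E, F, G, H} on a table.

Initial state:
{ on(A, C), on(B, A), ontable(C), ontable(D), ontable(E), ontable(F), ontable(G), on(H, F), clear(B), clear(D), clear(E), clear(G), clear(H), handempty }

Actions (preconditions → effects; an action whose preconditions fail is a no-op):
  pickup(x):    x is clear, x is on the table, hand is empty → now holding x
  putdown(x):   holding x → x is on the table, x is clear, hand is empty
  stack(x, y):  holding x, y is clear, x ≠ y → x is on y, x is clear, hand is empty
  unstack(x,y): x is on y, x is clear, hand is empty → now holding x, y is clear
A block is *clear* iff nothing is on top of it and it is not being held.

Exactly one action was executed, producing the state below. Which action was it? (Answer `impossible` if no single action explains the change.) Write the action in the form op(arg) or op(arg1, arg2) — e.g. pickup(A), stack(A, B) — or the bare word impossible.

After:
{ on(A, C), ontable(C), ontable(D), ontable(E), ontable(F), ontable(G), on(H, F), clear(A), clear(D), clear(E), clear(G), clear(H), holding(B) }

target: towers=[C/A; D; E; F/H; G] holding=B
         pickup(G) → towers=[C/A/B; D; E; F/H] holding=G
         pickup(E) → towers=[C/A/B; D; F/H; G] holding=E
     unstack(H, F) → towers=[C/A/B; D; E; F; G] holding=H
     unstack(B, A) → towers=[C/A; D; E; F/H; G] holding=B  ← match
         pickup(D) → towers=[C/A/B; E; F/H; G] holding=D

unstack(B, A)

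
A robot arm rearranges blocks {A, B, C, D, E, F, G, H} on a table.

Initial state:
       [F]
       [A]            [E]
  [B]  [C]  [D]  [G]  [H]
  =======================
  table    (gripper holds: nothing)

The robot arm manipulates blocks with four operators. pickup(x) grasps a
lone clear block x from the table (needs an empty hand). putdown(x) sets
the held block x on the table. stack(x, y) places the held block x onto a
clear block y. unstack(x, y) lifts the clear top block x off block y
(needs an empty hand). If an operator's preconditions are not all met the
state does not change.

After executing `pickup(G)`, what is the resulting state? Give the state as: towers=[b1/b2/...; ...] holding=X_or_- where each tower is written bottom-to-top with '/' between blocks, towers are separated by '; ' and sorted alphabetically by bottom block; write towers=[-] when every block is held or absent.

towers=[B; C/A/F; D; H/E] holding=G

before: towers=[B; C/A/F; D; G; H/E] holding=-
pre[pickup(G)]: clear(G) ok, ontable(G) ok, handempty ok
all met → apply pickup(G)
after:  towers=[B; C/A/F; D; H/E] holding=G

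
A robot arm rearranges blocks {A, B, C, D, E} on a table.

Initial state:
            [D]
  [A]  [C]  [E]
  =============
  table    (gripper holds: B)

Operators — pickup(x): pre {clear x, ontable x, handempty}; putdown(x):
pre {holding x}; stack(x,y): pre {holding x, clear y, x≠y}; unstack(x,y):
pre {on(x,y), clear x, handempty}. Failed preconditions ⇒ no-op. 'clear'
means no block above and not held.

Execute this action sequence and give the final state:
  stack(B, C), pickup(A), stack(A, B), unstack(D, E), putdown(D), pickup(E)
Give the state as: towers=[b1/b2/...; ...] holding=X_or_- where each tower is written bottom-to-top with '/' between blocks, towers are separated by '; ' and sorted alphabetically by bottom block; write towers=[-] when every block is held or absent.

towers=[C/B/A; D] holding=E

step 1 (stack(B, C)): towers=[A; C/B; E/D] holding=-
step 2 (pickup(A)): towers=[C/B; E/D] holding=A
step 3 (stack(A, B)): towers=[C/B/A; E/D] holding=-
step 4 (unstack(D, E)): towers=[C/B/A; E] holding=D
step 5 (putdown(D)): towers=[C/B/A; D; E] holding=-
step 6 (pickup(E)): towers=[C/B/A; D] holding=E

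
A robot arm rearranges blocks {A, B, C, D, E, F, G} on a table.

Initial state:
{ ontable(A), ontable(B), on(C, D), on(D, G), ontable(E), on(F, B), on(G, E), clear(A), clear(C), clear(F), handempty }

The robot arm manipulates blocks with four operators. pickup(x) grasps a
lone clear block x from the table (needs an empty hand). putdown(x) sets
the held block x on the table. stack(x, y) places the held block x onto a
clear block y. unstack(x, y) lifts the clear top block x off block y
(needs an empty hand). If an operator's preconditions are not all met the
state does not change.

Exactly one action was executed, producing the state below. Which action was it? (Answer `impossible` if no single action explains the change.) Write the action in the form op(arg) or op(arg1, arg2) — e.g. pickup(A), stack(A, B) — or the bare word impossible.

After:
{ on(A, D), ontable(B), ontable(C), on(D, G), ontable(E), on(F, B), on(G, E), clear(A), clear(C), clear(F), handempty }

target: towers=[B/F; C; E/G/D/A] holding=-
     unstack(F, B) → towers=[A; B; E/G/D/C] holding=F
         pickup(A) → towers=[B/F; E/G/D/C] holding=A
     unstack(C, D) → towers=[A; B/F; E/G/D] holding=C
none of the 3 applicable actions match → impossible

impossible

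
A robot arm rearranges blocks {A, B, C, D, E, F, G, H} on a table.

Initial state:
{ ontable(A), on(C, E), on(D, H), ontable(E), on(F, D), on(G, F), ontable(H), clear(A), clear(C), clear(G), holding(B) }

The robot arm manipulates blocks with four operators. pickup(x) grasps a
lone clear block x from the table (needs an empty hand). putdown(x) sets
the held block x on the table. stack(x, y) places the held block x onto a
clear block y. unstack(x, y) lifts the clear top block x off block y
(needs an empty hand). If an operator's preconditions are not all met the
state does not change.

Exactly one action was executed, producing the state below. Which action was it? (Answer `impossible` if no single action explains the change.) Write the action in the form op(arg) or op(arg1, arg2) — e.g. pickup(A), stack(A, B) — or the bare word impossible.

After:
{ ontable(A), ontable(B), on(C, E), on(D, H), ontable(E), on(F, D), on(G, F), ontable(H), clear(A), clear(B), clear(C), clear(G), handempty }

target: towers=[A; B; E/C; H/D/F/G] holding=-
        putdown(B) → towers=[A; B; E/C; H/D/F/G] holding=-  ← match
       stack(B, G) → towers=[A; E/C; H/D/F/G/B] holding=-
       stack(B, A) → towers=[A/B; E/C; H/D/F/G] holding=-
       stack(B, C) → towers=[A; E/C/B; H/D/F/G] holding=-

putdown(B)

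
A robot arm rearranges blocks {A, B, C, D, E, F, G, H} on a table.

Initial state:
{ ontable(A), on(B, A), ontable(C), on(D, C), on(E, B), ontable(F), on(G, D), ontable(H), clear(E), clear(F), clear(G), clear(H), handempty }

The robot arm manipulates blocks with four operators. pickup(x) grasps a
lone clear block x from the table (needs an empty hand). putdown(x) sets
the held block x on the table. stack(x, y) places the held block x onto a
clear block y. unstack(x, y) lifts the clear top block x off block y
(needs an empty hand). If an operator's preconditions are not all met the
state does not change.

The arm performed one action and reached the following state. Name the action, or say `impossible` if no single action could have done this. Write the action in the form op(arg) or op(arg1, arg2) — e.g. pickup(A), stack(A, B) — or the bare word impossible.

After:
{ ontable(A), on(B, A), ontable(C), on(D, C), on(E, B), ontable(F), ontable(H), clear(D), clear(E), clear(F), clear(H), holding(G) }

target: towers=[A/B/E; C/D; F; H] holding=G
     unstack(G, D) → towers=[A/B/E; C/D; F; H] holding=G  ← match
     unstack(E, B) → towers=[A/B; C/D/G; F; H] holding=E
         pickup(H) → towers=[A/B/E; C/D/G; F] holding=H
         pickup(F) → towers=[A/B/E; C/D/G; H] holding=F

unstack(G, D)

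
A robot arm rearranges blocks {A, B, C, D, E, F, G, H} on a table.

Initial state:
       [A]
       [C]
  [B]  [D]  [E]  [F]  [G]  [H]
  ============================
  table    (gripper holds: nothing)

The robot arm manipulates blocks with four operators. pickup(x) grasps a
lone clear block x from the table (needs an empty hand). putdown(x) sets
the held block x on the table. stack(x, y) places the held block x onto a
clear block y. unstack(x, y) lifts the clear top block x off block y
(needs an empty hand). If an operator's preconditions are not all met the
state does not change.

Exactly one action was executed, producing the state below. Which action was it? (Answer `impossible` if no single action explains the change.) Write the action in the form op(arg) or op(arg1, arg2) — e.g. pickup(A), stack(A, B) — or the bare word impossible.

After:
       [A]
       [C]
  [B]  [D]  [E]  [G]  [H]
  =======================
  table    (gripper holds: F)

pickup(F)

target: towers=[B; D/C/A; E; G; H] holding=F
         pickup(G) → towers=[B; D/C/A; E; F; H] holding=G
     unstack(A, C) → towers=[B; D/C; E; F; G; H] holding=A
         pickup(E) → towers=[B; D/C/A; F; G; H] holding=E
         pickup(H) → towers=[B; D/C/A; E; F; G] holding=H
         pickup(B) → towers=[D/C/A; E; F; G; H] holding=B
         pickup(F) → towers=[B; D/C/A; E; G; H] holding=F  ← match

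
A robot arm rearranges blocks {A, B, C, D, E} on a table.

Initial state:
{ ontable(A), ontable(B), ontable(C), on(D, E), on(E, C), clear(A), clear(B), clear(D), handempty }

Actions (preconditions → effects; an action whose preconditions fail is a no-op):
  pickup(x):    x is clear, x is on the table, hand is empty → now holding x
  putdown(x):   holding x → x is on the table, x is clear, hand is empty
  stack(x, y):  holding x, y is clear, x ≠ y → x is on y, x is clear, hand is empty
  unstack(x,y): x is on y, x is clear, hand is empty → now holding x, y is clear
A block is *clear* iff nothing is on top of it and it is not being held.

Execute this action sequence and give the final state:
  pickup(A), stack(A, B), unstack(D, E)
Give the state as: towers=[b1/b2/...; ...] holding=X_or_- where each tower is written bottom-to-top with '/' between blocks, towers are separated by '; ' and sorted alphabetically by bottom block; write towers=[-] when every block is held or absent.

towers=[B/A; C/E] holding=D

step 1 (pickup(A)): towers=[B; C/E/D] holding=A
step 2 (stack(A, B)): towers=[B/A; C/E/D] holding=-
step 3 (unstack(D, E)): towers=[B/A; C/E] holding=D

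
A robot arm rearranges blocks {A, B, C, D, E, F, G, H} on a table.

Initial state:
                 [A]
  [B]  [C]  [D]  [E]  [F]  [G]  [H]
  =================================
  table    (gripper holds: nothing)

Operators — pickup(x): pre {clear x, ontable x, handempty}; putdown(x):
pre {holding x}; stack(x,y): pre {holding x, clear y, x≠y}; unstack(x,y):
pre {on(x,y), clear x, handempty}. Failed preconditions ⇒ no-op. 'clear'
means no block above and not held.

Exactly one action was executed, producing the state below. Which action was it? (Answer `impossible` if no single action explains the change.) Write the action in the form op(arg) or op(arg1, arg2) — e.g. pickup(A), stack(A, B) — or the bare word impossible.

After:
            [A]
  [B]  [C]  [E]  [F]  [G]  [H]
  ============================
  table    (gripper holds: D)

pickup(D)

target: towers=[B; C; E/A; F; G; H] holding=D
         pickup(G) → towers=[B; C; D; E/A; F; H] holding=G
     unstack(A, E) → towers=[B; C; D; E; F; G; H] holding=A
         pickup(H) → towers=[B; C; D; E/A; F; G] holding=H
         pickup(B) → towers=[C; D; E/A; F; G; H] holding=B
         pickup(F) → towers=[B; C; D; E/A; G; H] holding=F
         pickup(D) → towers=[B; C; E/A; F; G; H] holding=D  ← match
         pickup(C) → towers=[B; D; E/A; F; G; H] holding=C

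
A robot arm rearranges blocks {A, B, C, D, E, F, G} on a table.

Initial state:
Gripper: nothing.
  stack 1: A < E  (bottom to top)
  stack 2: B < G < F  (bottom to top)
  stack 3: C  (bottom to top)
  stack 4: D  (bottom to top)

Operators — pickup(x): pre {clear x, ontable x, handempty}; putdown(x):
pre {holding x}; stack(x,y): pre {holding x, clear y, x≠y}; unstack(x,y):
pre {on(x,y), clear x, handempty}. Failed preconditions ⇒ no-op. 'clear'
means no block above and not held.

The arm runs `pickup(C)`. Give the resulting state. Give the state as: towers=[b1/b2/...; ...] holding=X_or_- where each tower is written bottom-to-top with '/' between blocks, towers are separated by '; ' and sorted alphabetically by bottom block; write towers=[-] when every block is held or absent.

towers=[A/E; B/G/F; D] holding=C

before: towers=[A/E; B/G/F; C; D] holding=-
pre[pickup(C)]: clear(C) ok, ontable(C) ok, handempty ok
all met → apply pickup(C)
after:  towers=[A/E; B/G/F; D] holding=C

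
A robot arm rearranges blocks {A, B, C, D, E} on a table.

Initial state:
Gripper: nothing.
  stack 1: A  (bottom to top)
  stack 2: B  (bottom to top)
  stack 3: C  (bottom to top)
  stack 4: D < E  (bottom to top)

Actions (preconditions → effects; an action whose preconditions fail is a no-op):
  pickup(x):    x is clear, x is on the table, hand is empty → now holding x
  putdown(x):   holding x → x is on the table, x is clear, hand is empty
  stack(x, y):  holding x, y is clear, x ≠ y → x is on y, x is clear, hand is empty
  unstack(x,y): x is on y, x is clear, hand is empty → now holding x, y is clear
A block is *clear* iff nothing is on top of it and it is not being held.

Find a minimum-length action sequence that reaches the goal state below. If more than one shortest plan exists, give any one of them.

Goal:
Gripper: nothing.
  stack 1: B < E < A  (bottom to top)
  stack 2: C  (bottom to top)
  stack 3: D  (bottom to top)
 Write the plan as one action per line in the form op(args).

unstack(E, D)
stack(E, B)
pickup(A)
stack(A, E)

step 1 (unstack(E, D)): towers=[A; B; C; D] holding=E
step 2 (stack(E, B)): towers=[A; B/E; C; D] holding=-
step 3 (pickup(A)): towers=[B/E; C; D] holding=A
step 4 (stack(A, E)): towers=[B/E/A; C; D] holding=-
goal check: towers=[B/E/A; C; D] holding=- — reached (length 4, optimal by BFS)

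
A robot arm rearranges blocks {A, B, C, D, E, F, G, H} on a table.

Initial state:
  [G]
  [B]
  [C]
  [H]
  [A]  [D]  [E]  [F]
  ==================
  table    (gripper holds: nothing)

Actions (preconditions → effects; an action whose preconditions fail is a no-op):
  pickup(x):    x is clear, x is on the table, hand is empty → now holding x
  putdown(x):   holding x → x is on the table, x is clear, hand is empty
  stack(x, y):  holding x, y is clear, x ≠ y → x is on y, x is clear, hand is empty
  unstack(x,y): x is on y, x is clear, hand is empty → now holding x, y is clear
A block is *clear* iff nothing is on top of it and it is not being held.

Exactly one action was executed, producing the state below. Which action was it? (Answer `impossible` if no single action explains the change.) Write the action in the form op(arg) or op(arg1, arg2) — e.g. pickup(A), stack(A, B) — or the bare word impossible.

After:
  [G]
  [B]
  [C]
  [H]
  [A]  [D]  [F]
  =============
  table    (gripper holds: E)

pickup(E)

target: towers=[A/H/C/B/G; D; F] holding=E
     unstack(G, B) → towers=[A/H/C/B; D; E; F] holding=G
         pickup(E) → towers=[A/H/C/B/G; D; F] holding=E  ← match
         pickup(F) → towers=[A/H/C/B/G; D; E] holding=F
         pickup(D) → towers=[A/H/C/B/G; E; F] holding=D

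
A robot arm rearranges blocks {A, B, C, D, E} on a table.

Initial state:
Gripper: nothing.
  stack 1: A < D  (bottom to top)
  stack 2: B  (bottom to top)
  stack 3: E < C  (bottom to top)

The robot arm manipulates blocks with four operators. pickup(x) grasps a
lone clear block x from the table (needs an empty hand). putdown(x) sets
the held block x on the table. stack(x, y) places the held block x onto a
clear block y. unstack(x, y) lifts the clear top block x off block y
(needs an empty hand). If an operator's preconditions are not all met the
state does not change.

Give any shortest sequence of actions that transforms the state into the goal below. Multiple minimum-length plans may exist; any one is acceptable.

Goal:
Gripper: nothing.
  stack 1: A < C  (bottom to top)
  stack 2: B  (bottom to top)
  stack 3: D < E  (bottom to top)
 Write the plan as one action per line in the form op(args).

step 1 (unstack(D, A)): towers=[A; B; E/C] holding=D
step 2 (putdown(D)): towers=[A; B; D; E/C] holding=-
step 3 (unstack(C, E)): towers=[A; B; D; E] holding=C
step 4 (stack(C, A)): towers=[A/C; B; D; E] holding=-
step 5 (pickup(E)): towers=[A/C; B; D] holding=E
step 6 (stack(E, D)): towers=[A/C; B; D/E] holding=-
goal check: towers=[A/C; B; D/E] holding=- — reached (length 6, optimal by BFS)

unstack(D, A)
putdown(D)
unstack(C, E)
stack(C, A)
pickup(E)
stack(E, D)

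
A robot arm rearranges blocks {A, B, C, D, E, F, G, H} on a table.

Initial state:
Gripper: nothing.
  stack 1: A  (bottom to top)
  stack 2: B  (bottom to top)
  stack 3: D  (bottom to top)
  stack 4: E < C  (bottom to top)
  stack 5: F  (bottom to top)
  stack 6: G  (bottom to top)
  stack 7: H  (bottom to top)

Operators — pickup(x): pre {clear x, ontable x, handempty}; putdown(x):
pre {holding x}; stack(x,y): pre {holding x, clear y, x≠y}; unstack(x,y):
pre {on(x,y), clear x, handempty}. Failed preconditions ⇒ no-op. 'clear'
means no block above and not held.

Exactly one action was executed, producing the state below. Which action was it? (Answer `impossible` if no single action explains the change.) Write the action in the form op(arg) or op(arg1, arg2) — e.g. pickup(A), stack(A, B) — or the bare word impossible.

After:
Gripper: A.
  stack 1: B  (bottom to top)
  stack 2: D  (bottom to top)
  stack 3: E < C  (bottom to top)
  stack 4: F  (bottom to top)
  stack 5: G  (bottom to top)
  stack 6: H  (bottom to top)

target: towers=[B; D; E/C; F; G; H] holding=A
         pickup(G) → towers=[A; B; D; E/C; F; H] holding=G
         pickup(A) → towers=[B; D; E/C; F; G; H] holding=A  ← match
         pickup(H) → towers=[A; B; D; E/C; F; G] holding=H
         pickup(B) → towers=[A; D; E/C; F; G; H] holding=B
         pickup(F) → towers=[A; B; D; E/C; G; H] holding=F
         pickup(D) → towers=[A; B; E/C; F; G; H] holding=D
     unstack(C, E) → towers=[A; B; D; E; F; G; H] holding=C

pickup(A)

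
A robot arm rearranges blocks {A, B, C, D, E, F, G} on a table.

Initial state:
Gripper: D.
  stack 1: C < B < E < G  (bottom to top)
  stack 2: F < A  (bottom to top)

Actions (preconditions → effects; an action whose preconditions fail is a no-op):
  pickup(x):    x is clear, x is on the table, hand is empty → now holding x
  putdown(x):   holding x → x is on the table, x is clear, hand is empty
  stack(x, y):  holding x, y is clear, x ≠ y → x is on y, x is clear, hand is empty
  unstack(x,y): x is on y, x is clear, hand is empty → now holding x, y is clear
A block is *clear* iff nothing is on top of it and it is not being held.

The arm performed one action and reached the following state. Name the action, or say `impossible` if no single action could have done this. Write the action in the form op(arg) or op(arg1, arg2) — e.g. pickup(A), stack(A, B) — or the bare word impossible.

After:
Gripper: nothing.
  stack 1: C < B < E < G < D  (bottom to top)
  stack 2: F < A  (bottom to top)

target: towers=[C/B/E/G/D; F/A] holding=-
        putdown(D) → towers=[C/B/E/G; D; F/A] holding=-
       stack(D, G) → towers=[C/B/E/G/D; F/A] holding=-  ← match
       stack(D, A) → towers=[C/B/E/G; F/A/D] holding=-

stack(D, G)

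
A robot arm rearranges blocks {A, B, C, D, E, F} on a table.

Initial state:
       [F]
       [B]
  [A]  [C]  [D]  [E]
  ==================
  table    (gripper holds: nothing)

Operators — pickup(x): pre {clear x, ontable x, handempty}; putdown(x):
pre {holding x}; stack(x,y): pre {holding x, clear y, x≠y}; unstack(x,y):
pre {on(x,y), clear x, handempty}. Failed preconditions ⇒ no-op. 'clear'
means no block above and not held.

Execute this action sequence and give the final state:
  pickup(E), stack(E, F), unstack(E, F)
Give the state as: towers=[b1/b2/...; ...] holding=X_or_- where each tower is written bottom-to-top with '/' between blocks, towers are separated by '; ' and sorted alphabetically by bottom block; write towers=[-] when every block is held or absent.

step 1 (pickup(E)): towers=[A; C/B/F; D] holding=E
step 2 (stack(E, F)): towers=[A; C/B/F/E; D] holding=-
step 3 (unstack(E, F)): towers=[A; C/B/F; D] holding=E

towers=[A; C/B/F; D] holding=E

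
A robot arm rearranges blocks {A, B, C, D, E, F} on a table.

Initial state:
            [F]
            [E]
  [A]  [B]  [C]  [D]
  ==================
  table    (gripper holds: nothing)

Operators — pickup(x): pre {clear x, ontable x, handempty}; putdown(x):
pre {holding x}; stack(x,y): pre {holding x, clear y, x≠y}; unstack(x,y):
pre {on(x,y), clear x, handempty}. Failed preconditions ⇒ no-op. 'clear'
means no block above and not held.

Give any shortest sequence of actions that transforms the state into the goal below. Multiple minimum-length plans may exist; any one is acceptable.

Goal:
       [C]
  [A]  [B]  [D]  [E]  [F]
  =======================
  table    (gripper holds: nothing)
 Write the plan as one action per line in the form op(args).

step 1 (unstack(F, E)): towers=[A; B; C/E; D] holding=F
step 2 (putdown(F)): towers=[A; B; C/E; D; F] holding=-
step 3 (unstack(E, C)): towers=[A; B; C; D; F] holding=E
step 4 (putdown(E)): towers=[A; B; C; D; E; F] holding=-
step 5 (pickup(C)): towers=[A; B; D; E; F] holding=C
step 6 (stack(C, B)): towers=[A; B/C; D; E; F] holding=-
goal check: towers=[A; B/C; D; E; F] holding=- — reached (length 6, optimal by BFS)

unstack(F, E)
putdown(F)
unstack(E, C)
putdown(E)
pickup(C)
stack(C, B)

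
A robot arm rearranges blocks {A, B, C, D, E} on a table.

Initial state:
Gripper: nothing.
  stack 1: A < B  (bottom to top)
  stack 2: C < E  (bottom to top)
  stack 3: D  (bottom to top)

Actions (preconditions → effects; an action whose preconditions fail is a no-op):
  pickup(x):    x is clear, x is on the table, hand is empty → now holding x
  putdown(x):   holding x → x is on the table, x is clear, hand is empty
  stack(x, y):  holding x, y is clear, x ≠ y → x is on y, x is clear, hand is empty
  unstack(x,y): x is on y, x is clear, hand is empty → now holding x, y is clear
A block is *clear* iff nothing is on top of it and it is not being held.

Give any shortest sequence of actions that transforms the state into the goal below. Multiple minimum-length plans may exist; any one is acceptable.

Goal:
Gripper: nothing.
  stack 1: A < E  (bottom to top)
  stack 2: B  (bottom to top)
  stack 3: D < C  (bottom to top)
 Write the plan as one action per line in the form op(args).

unstack(B, A)
putdown(B)
unstack(E, C)
stack(E, A)
pickup(C)
stack(C, D)

step 1 (unstack(B, A)): towers=[A; C/E; D] holding=B
step 2 (putdown(B)): towers=[A; B; C/E; D] holding=-
step 3 (unstack(E, C)): towers=[A; B; C; D] holding=E
step 4 (stack(E, A)): towers=[A/E; B; C; D] holding=-
step 5 (pickup(C)): towers=[A/E; B; D] holding=C
step 6 (stack(C, D)): towers=[A/E; B; D/C] holding=-
goal check: towers=[A/E; B; D/C] holding=- — reached (length 6, optimal by BFS)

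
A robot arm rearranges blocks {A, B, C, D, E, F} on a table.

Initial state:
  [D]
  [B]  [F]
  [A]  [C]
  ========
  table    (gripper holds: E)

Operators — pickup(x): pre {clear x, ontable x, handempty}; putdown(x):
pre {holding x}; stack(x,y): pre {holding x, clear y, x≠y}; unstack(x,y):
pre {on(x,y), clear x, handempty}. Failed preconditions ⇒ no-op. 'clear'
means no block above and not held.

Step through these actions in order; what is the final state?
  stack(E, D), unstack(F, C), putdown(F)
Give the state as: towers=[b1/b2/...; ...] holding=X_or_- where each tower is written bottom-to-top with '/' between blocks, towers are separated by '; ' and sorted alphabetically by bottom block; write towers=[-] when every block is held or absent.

step 1 (stack(E, D)): towers=[A/B/D/E; C/F] holding=-
step 2 (unstack(F, C)): towers=[A/B/D/E; C] holding=F
step 3 (putdown(F)): towers=[A/B/D/E; C; F] holding=-

towers=[A/B/D/E; C; F] holding=-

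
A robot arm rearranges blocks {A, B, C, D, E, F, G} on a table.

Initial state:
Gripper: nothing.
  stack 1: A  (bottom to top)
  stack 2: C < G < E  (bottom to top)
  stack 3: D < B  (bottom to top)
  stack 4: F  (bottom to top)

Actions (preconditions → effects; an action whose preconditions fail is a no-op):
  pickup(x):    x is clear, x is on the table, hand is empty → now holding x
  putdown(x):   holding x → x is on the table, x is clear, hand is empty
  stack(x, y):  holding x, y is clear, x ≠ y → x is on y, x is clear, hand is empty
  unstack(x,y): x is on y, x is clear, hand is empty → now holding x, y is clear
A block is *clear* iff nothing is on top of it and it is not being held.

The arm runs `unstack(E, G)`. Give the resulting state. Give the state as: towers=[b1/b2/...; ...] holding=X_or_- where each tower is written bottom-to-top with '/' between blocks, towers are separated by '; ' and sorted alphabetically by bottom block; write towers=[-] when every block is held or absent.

towers=[A; C/G; D/B; F] holding=E

before: towers=[A; C/G/E; D/B; F] holding=-
pre[unstack(E, G)]: on(E,G) ✓, clear(E) ✓, handempty ✓
all met → apply unstack(E, G)
after:  towers=[A; C/G; D/B; F] holding=E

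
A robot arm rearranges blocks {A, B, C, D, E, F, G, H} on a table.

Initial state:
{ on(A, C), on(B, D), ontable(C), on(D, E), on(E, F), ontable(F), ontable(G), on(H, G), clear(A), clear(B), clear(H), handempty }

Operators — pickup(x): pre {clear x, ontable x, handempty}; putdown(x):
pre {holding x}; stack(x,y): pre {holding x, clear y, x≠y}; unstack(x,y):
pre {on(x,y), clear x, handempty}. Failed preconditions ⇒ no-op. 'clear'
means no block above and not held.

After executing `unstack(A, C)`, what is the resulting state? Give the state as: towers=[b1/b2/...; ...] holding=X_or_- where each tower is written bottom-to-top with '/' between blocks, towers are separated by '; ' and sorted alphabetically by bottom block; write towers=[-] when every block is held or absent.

before: towers=[C/A; F/E/D/B; G/H] holding=-
pre[unstack(A, C)]: on(A,C) ✓, clear(A) ✓, handempty ✓
all met → apply unstack(A, C)
after:  towers=[C; F/E/D/B; G/H] holding=A

towers=[C; F/E/D/B; G/H] holding=A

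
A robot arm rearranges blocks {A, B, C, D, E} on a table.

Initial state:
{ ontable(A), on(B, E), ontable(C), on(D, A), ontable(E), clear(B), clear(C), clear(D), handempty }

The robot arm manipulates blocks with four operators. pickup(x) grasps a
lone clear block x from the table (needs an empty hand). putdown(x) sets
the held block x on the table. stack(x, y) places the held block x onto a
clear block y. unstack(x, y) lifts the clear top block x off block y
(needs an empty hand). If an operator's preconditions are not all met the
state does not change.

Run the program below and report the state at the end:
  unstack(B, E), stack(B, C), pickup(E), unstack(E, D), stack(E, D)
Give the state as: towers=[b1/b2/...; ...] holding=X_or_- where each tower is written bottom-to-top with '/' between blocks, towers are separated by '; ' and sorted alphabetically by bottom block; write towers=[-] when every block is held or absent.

step 1 (unstack(B, E)): towers=[A/D; C; E] holding=B
step 2 (stack(B, C)): towers=[A/D; C/B; E] holding=-
step 3 (pickup(E)): towers=[A/D; C/B] holding=E
step 4 (unstack(E, D)) [no-op]: towers=[A/D; C/B] holding=E
step 5 (stack(E, D)): towers=[A/D/E; C/B] holding=-

towers=[A/D/E; C/B] holding=-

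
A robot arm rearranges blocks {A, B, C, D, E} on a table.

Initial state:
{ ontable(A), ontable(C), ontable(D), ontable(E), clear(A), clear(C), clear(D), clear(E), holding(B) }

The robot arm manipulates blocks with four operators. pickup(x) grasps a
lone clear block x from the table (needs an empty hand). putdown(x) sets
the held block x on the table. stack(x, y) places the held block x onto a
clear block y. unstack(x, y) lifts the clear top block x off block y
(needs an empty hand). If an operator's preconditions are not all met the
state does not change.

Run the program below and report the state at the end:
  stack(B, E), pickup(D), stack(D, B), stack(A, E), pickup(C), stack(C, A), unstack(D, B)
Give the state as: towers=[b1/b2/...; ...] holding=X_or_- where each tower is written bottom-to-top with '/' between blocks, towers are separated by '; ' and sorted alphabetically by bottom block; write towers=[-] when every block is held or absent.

step 1 (stack(B, E)): towers=[A; C; D; E/B] holding=-
step 2 (pickup(D)): towers=[A; C; E/B] holding=D
step 3 (stack(D, B)): towers=[A; C; E/B/D] holding=-
step 4 (stack(A, E)) [no-op]: towers=[A; C; E/B/D] holding=-
step 5 (pickup(C)): towers=[A; E/B/D] holding=C
step 6 (stack(C, A)): towers=[A/C; E/B/D] holding=-
step 7 (unstack(D, B)): towers=[A/C; E/B] holding=D

towers=[A/C; E/B] holding=D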